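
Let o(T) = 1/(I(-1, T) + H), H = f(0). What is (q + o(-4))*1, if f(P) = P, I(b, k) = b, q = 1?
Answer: 0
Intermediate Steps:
H = 0
o(T) = -1 (o(T) = 1/(-1 + 0) = 1/(-1) = -1)
(q + o(-4))*1 = (1 - 1)*1 = 0*1 = 0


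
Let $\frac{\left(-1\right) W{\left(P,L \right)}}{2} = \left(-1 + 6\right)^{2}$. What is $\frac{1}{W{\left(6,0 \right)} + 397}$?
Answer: $\frac{1}{347} \approx 0.0028818$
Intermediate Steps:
$W{\left(P,L \right)} = -50$ ($W{\left(P,L \right)} = - 2 \left(-1 + 6\right)^{2} = - 2 \cdot 5^{2} = \left(-2\right) 25 = -50$)
$\frac{1}{W{\left(6,0 \right)} + 397} = \frac{1}{-50 + 397} = \frac{1}{347}$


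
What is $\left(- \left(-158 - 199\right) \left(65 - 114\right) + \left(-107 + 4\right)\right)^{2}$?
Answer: $309619216$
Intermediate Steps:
$\left(- \left(-158 - 199\right) \left(65 - 114\right) + \left(-107 + 4\right)\right)^{2} = \left(- \left(-357\right) \left(-49\right) - 103\right)^{2} = \left(\left(-1\right) 17493 - 103\right)^{2} = \left(-17493 - 103\right)^{2} = \left(-17596\right)^{2} = 309619216$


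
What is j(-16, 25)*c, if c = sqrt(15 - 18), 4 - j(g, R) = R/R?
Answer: 3*I*sqrt(3) ≈ 5.1962*I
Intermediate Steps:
j(g, R) = 3 (j(g, R) = 4 - R/R = 4 - 1*1 = 4 - 1 = 3)
c = I*sqrt(3) (c = sqrt(-3) = I*sqrt(3) ≈ 1.732*I)
j(-16, 25)*c = 3*(I*sqrt(3)) = 3*I*sqrt(3)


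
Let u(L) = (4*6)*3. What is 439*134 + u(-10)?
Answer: 58898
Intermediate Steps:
u(L) = 72 (u(L) = 24*3 = 72)
439*134 + u(-10) = 439*134 + 72 = 58826 + 72 = 58898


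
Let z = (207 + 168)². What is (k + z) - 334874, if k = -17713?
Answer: -211962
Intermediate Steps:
z = 140625 (z = 375² = 140625)
(k + z) - 334874 = (-17713 + 140625) - 334874 = 122912 - 334874 = -211962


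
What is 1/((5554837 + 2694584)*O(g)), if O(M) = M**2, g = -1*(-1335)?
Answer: 1/14702324341725 ≈ 6.8016e-14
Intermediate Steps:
g = 1335
1/((5554837 + 2694584)*O(g)) = 1/((5554837 + 2694584)*(1335**2)) = 1/(8249421*1782225) = (1/8249421)*(1/1782225) = 1/14702324341725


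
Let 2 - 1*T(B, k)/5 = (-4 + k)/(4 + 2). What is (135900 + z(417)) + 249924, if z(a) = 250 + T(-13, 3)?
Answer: 2316509/6 ≈ 3.8609e+5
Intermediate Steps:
T(B, k) = 40/3 - 5*k/6 (T(B, k) = 10 - 5*(-4 + k)/(4 + 2) = 10 - 5*(-4 + k)/6 = 10 - 5*(-2/3 + k/6) = 10 + (10/3 - 5*k/6) = 40/3 - 5*k/6)
z(a) = 1565/6 (z(a) = 250 + (40/3 - 5/6*3) = 250 + (40/3 - 5/2) = 250 + 65/6 = 1565/6)
(135900 + z(417)) + 249924 = (135900 + 1565/6) + 249924 = 816965/6 + 249924 = 2316509/6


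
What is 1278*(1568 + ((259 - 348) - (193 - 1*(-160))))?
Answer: 1439028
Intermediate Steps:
1278*(1568 + ((259 - 348) - (193 - 1*(-160)))) = 1278*(1568 + (-89 - (193 + 160))) = 1278*(1568 + (-89 - 1*353)) = 1278*(1568 + (-89 - 353)) = 1278*(1568 - 442) = 1278*1126 = 1439028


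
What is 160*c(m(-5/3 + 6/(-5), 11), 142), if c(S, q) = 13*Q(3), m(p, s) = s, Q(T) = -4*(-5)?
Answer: 41600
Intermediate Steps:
Q(T) = 20
c(S, q) = 260 (c(S, q) = 13*20 = 260)
160*c(m(-5/3 + 6/(-5), 11), 142) = 160*260 = 41600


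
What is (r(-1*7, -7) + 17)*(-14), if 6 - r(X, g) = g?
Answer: -420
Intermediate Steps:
r(X, g) = 6 - g
(r(-1*7, -7) + 17)*(-14) = ((6 - 1*(-7)) + 17)*(-14) = ((6 + 7) + 17)*(-14) = (13 + 17)*(-14) = 30*(-14) = -420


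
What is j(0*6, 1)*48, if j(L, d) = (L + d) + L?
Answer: 48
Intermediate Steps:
j(L, d) = d + 2*L
j(0*6, 1)*48 = (1 + 2*(0*6))*48 = (1 + 2*0)*48 = (1 + 0)*48 = 1*48 = 48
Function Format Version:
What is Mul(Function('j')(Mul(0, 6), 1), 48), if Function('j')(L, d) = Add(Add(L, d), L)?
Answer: 48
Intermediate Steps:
Function('j')(L, d) = Add(d, Mul(2, L))
Mul(Function('j')(Mul(0, 6), 1), 48) = Mul(Add(1, Mul(2, Mul(0, 6))), 48) = Mul(Add(1, Mul(2, 0)), 48) = Mul(Add(1, 0), 48) = Mul(1, 48) = 48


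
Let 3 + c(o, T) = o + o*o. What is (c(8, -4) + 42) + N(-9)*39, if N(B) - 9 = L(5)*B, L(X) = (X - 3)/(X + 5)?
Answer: 1959/5 ≈ 391.80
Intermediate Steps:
L(X) = (-3 + X)/(5 + X)
c(o, T) = -3 + o + o² (c(o, T) = -3 + (o + o*o) = -3 + (o + o²) = -3 + o + o²)
N(B) = 9 + B/5 (N(B) = 9 + ((-3 + 5)/(5 + 5))*B = 9 + (2/10)*B = 9 + ((⅒)*2)*B = 9 + B/5)
(c(8, -4) + 42) + N(-9)*39 = ((-3 + 8 + 8²) + 42) + (9 + (⅕)*(-9))*39 = ((-3 + 8 + 64) + 42) + (9 - 9/5)*39 = (69 + 42) + (36/5)*39 = 111 + 1404/5 = 1959/5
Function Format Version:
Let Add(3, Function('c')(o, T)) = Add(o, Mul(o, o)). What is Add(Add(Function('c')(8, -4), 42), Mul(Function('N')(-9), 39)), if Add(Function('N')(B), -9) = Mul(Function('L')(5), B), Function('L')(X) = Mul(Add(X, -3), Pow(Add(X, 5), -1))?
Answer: Rational(1959, 5) ≈ 391.80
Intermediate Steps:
Function('L')(X) = Mul(Pow(Add(5, X), -1), Add(-3, X)) (Function('L')(X) = Mul(Add(-3, X), Pow(Add(5, X), -1)) = Mul(Pow(Add(5, X), -1), Add(-3, X)))
Function('c')(o, T) = Add(-3, o, Pow(o, 2)) (Function('c')(o, T) = Add(-3, Add(o, Mul(o, o))) = Add(-3, Add(o, Pow(o, 2))) = Add(-3, o, Pow(o, 2)))
Function('N')(B) = Add(9, Mul(Rational(1, 5), B)) (Function('N')(B) = Add(9, Mul(Mul(Pow(Add(5, 5), -1), Add(-3, 5)), B)) = Add(9, Mul(Mul(Pow(10, -1), 2), B)) = Add(9, Mul(Mul(Rational(1, 10), 2), B)) = Add(9, Mul(Rational(1, 5), B)))
Add(Add(Function('c')(8, -4), 42), Mul(Function('N')(-9), 39)) = Add(Add(Add(-3, 8, Pow(8, 2)), 42), Mul(Add(9, Mul(Rational(1, 5), -9)), 39)) = Add(Add(Add(-3, 8, 64), 42), Mul(Add(9, Rational(-9, 5)), 39)) = Add(Add(69, 42), Mul(Rational(36, 5), 39)) = Add(111, Rational(1404, 5)) = Rational(1959, 5)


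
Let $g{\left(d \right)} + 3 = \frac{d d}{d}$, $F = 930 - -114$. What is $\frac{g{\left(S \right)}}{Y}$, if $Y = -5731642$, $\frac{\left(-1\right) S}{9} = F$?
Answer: $\frac{9399}{5731642} \approx 0.0016398$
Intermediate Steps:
$F = 1044$ ($F = 930 + 114 = 1044$)
$S = -9396$ ($S = \left(-9\right) 1044 = -9396$)
$g{\left(d \right)} = -3 + d$ ($g{\left(d \right)} = -3 + \frac{d d}{d} = -3 + \frac{d^{2}}{d} = -3 + d$)
$\frac{g{\left(S \right)}}{Y} = \frac{-3 - 9396}{-5731642} = \left(-9399\right) \left(- \frac{1}{5731642}\right) = \frac{9399}{5731642}$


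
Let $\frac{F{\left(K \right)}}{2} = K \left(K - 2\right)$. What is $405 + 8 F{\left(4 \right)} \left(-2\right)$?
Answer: $149$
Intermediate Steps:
$F{\left(K \right)} = 2 K \left(-2 + K\right)$ ($F{\left(K \right)} = 2 K \left(K - 2\right) = 2 K \left(-2 + K\right)$)
$405 + 8 F{\left(4 \right)} \left(-2\right) = 405 + 8 \cdot 2 \cdot 4 \left(-2 + 4\right) \left(-2\right) = 405 + 8 \cdot 2 \cdot 4 \cdot 2 \left(-2\right) = 405 + 8 \cdot 16 \left(-2\right) = 405 + 128 \left(-2\right) = 405 - 256 = 149$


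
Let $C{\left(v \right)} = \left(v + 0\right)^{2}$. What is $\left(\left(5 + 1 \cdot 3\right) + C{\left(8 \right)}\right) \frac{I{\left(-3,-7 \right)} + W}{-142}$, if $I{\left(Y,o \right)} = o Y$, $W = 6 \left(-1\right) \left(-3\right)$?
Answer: $- \frac{1404}{71} \approx -19.775$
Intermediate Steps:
$W = 18$ ($W = \left(-6\right) \left(-3\right) = 18$)
$I{\left(Y,o \right)} = Y o$
$C{\left(v \right)} = v^{2}$
$\left(\left(5 + 1 \cdot 3\right) + C{\left(8 \right)}\right) \frac{I{\left(-3,-7 \right)} + W}{-142} = \left(\left(5 + 1 \cdot 3\right) + 8^{2}\right) \frac{\left(-3\right) \left(-7\right) + 18}{-142} = \left(\left(5 + 3\right) + 64\right) \left(21 + 18\right) \left(- \frac{1}{142}\right) = \left(8 + 64\right) 39 \left(- \frac{1}{142}\right) = 72 \left(- \frac{39}{142}\right) = - \frac{1404}{71}$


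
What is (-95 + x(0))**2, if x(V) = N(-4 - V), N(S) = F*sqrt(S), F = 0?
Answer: 9025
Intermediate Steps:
N(S) = 0 (N(S) = 0*sqrt(S) = 0)
x(V) = 0
(-95 + x(0))**2 = (-95 + 0)**2 = (-95)**2 = 9025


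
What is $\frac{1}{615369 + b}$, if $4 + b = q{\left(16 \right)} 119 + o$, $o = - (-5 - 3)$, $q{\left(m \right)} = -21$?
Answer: $\frac{1}{612874} \approx 1.6317 \cdot 10^{-6}$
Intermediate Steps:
$o = 8$ ($o = \left(-1\right) \left(-8\right) = 8$)
$b = -2495$ ($b = -4 + \left(\left(-21\right) 119 + 8\right) = -4 + \left(-2499 + 8\right) = -4 - 2491 = -2495$)
$\frac{1}{615369 + b} = \frac{1}{615369 - 2495} = \frac{1}{612874}$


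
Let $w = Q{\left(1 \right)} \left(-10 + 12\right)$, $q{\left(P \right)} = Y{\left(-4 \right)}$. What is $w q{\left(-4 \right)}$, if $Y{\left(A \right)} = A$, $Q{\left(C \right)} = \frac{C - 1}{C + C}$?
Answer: $0$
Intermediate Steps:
$Q{\left(C \right)} = \frac{-1 + C}{2 C}$
$q{\left(P \right)} = -4$
$w = 0$ ($w = \frac{-1 + 1}{2 \cdot 1} \left(-10 + 12\right) = \frac{1}{2} \cdot 1 \cdot 0 \cdot 2 = 0 \cdot 2 = 0$)
$w q{\left(-4 \right)} = 0 \left(-4\right) = 0$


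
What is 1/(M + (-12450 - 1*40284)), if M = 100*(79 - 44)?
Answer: -1/49234 ≈ -2.0311e-5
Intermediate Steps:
M = 3500 (M = 100*35 = 3500)
1/(M + (-12450 - 1*40284)) = 1/(3500 + (-12450 - 1*40284)) = 1/(3500 + (-12450 - 40284)) = 1/(3500 - 52734) = 1/(-49234) = -1/49234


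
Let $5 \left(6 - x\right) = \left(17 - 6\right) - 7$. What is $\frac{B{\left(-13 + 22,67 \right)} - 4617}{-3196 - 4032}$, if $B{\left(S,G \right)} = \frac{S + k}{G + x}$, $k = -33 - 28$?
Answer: $\frac{1666997}{2609308} \approx 0.63887$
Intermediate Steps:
$x = \frac{26}{5}$ ($x = 6 - \frac{\left(17 - 6\right) - 7}{5} = 6 - \frac{11 - 7}{5} = 6 - \frac{4}{5} = \frac{26}{5} \approx 5.2$)
$k = -61$ ($k = -33 - 28 = -61$)
$B{\left(S,G \right)} = \frac{-61 + S}{\frac{26}{5} + G}$ ($B{\left(S,G \right)} = \frac{S - 61}{G + \frac{26}{5}} = \frac{-61 + S}{\frac{26}{5} + G}$)
$\frac{B{\left(-13 + 22,67 \right)} - 4617}{-3196 - 4032} = \frac{\frac{5 \left(-61 + \left(-13 + 22\right)\right)}{26 + 5 \cdot 67} - 4617}{-3196 - 4032} = \frac{\frac{5 \left(-61 + 9\right)}{26 + 335} - 4617}{-7228} = \left(5 \cdot \frac{1}{361} \left(-52\right) - 4617\right) \left(- \frac{1}{7228}\right) = \left(- \frac{260}{361} - 4617\right) \left(- \frac{1}{7228}\right) = \left(- \frac{1666997}{361}\right) \left(- \frac{1}{7228}\right) = \frac{1666997}{2609308}$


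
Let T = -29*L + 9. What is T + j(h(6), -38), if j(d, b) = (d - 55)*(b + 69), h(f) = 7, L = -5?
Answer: -1334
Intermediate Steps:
j(d, b) = (-55 + d)*(69 + b)
T = 154 (T = -29*(-5) + 9 = 145 + 9 = 154)
T + j(h(6), -38) = 154 + (-3795 - 55*(-38) + 69*7 - 38*7) = 154 + (-3795 + 2090 + 483 - 266) = 154 - 1488 = -1334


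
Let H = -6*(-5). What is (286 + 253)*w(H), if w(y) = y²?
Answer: 485100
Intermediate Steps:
H = 30
(286 + 253)*w(H) = (286 + 253)*30² = 539*900 = 485100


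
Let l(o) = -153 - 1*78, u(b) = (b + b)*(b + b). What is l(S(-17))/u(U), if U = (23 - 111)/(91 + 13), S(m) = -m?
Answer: -3549/44 ≈ -80.659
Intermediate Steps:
U = -11/13 (U = -88/104 = -88*1/104 = -11/13 ≈ -0.84615)
u(b) = 4*b² (u(b) = (2*b)*(2*b) = 4*b²)
l(o) = -231 (l(o) = -153 - 78 = -231)
l(S(-17))/u(U) = -231/(4*(-11/13)²) = -231/(4*(121/169)) = -231/484/169 = -231*169/484 = -3549/44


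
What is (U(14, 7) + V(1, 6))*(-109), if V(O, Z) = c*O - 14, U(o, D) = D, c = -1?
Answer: 872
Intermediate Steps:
V(O, Z) = -14 - O (V(O, Z) = -O - 14 = -14 - O)
(U(14, 7) + V(1, 6))*(-109) = (7 + (-14 - 1*1))*(-109) = (7 + (-14 - 1))*(-109) = (7 - 15)*(-109) = -8*(-109) = 872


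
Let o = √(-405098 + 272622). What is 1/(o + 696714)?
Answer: 348357/242705265136 - I*√33119/242705265136 ≈ 1.4353e-6 - 7.4982e-10*I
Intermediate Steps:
o = 2*I*√33119 (o = √(-132476) = 2*I*√33119 ≈ 363.97*I)
1/(o + 696714) = 1/(2*I*√33119 + 696714) = 1/(696714 + 2*I*√33119)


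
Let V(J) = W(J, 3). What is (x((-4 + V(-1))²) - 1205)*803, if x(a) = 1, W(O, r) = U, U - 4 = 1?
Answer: -966812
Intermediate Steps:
U = 5 (U = 4 + 1 = 5)
W(O, r) = 5
V(J) = 5
(x((-4 + V(-1))²) - 1205)*803 = (1 - 1205)*803 = -1204*803 = -966812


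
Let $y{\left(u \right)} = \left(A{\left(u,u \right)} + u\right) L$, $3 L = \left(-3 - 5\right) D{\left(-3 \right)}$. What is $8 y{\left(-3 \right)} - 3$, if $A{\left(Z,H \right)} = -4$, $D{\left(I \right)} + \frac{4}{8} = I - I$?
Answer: $- \frac{233}{3} \approx -77.667$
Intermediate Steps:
$D{\left(I \right)} = - \frac{1}{2}$ ($D{\left(I \right)} = - \frac{1}{2} + \left(I - I\right) = - \frac{1}{2} + 0 = - \frac{1}{2}$)
$L = \frac{4}{3}$ ($L = \frac{\left(-3 - 5\right) \left(- \frac{1}{2}\right)}{3} = \frac{\left(-8\right) \left(- \frac{1}{2}\right)}{3} = \frac{1}{3} \cdot 4 = \frac{4}{3} \approx 1.3333$)
$y{\left(u \right)} = - \frac{16}{3} + \frac{4 u}{3}$ ($y{\left(u \right)} = \left(-4 + u\right) \frac{4}{3} = - \frac{16}{3} + \frac{4 u}{3}$)
$8 y{\left(-3 \right)} - 3 = 8 \left(- \frac{16}{3} + \frac{4}{3} \left(-3\right)\right) - 3 = 8 \left(- \frac{16}{3} - 4\right) - 3 = 8 \left(- \frac{28}{3}\right) - 3 = - \frac{224}{3} - 3 = - \frac{233}{3}$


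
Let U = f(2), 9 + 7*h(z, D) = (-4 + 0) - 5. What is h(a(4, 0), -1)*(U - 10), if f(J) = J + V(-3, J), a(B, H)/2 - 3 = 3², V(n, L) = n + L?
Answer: 162/7 ≈ 23.143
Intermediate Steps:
V(n, L) = L + n
a(B, H) = 24 (a(B, H) = 6 + 2*3² = 6 + 2*9 = 6 + 18 = 24)
h(z, D) = -18/7 (h(z, D) = -9/7 + ((-4 + 0) - 5)/7 = -9/7 + (-4 - 5)/7 = -9/7 + (⅐)*(-9) = -9/7 - 9/7 = -18/7)
f(J) = -3 + 2*J (f(J) = J + (J - 3) = J + (-3 + J) = -3 + 2*J)
U = 1 (U = -3 + 2*2 = -3 + 4 = 1)
h(a(4, 0), -1)*(U - 10) = -18*(1 - 10)/7 = -18/7*(-9) = 162/7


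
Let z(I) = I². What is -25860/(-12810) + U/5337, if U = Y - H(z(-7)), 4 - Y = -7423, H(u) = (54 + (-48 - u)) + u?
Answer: 7769261/2278899 ≈ 3.4092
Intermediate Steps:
H(u) = 6 (H(u) = (6 - u) + u = 6)
Y = 7427 (Y = 4 - 1*(-7423) = 4 + 7423 = 7427)
U = 7421 (U = 7427 - 1*6 = 7427 - 6 = 7421)
-25860/(-12810) + U/5337 = -25860/(-12810) + 7421/5337 = -25860*(-1/12810) + 7421*(1/5337) = 862/427 + 7421/5337 = 7769261/2278899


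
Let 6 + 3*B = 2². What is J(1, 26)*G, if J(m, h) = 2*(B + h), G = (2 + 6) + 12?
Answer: 3040/3 ≈ 1013.3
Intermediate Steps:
G = 20 (G = 8 + 12 = 20)
B = -⅔ (B = -2 + (⅓)*2² = -2 + (⅓)*4 = -2 + 4/3 = -⅔ ≈ -0.66667)
J(m, h) = -4/3 + 2*h (J(m, h) = 2*(-⅔ + h) = -4/3 + 2*h)
J(1, 26)*G = (-4/3 + 2*26)*20 = (-4/3 + 52)*20 = (152/3)*20 = 3040/3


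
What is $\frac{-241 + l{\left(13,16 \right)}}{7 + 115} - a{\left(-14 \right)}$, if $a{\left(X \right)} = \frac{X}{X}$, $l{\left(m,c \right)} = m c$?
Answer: $- \frac{155}{122} \approx -1.2705$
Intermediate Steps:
$l{\left(m,c \right)} = c m$
$a{\left(X \right)} = 1$
$\frac{-241 + l{\left(13,16 \right)}}{7 + 115} - a{\left(-14 \right)} = \frac{-241 + 16 \cdot 13}{7 + 115} - 1 = \frac{-241 + 208}{122} - 1 = \left(-33\right) \frac{1}{122} - 1 = - \frac{33}{122} - 1 = - \frac{155}{122}$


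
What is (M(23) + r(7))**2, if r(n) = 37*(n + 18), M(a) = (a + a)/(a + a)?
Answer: 857476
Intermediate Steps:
M(a) = 1 (M(a) = (2*a)/((2*a)) = (2*a)*(1/(2*a)) = 1)
r(n) = 666 + 37*n (r(n) = 37*(18 + n) = 666 + 37*n)
(M(23) + r(7))**2 = (1 + (666 + 37*7))**2 = (1 + (666 + 259))**2 = (1 + 925)**2 = 926**2 = 857476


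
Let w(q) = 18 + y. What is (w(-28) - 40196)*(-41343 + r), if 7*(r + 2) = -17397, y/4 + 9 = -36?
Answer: 12382318696/7 ≈ 1.7689e+9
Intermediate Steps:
y = -180 (y = -36 + 4*(-36) = -36 - 144 = -180)
w(q) = -162 (w(q) = 18 - 180 = -162)
r = -17411/7 (r = -2 + (⅐)*(-17397) = -2 - 17397/7 = -17411/7 ≈ -2487.3)
(w(-28) - 40196)*(-41343 + r) = (-162 - 40196)*(-41343 - 17411/7) = -40358*(-306812/7) = 12382318696/7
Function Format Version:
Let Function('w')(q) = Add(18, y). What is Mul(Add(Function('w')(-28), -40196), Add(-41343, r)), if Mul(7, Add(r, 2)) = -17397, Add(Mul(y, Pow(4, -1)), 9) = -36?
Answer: Rational(12382318696, 7) ≈ 1.7689e+9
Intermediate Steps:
y = -180 (y = Add(-36, Mul(4, -36)) = Add(-36, -144) = -180)
Function('w')(q) = -162 (Function('w')(q) = Add(18, -180) = -162)
r = Rational(-17411, 7) (r = Add(-2, Mul(Rational(1, 7), -17397)) = Add(-2, Rational(-17397, 7)) = Rational(-17411, 7) ≈ -2487.3)
Mul(Add(Function('w')(-28), -40196), Add(-41343, r)) = Mul(Add(-162, -40196), Add(-41343, Rational(-17411, 7))) = Mul(-40358, Rational(-306812, 7)) = Rational(12382318696, 7)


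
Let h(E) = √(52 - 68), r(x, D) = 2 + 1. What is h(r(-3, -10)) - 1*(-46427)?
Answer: 46427 + 4*I ≈ 46427.0 + 4.0*I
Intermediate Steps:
r(x, D) = 3
h(E) = 4*I (h(E) = √(-16) = 4*I)
h(r(-3, -10)) - 1*(-46427) = 4*I - 1*(-46427) = 4*I + 46427 = 46427 + 4*I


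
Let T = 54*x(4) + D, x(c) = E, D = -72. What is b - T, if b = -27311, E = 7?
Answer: -27617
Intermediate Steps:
x(c) = 7
T = 306 (T = 54*7 - 72 = 378 - 72 = 306)
b - T = -27311 - 1*306 = -27311 - 306 = -27617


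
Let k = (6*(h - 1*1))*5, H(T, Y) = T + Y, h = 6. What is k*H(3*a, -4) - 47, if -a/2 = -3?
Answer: 2053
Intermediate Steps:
a = 6 (a = -2*(-3) = 6)
k = 150 (k = (6*(6 - 1*1))*5 = (6*(6 - 1))*5 = (6*5)*5 = 30*5 = 150)
k*H(3*a, -4) - 47 = 150*(3*6 - 4) - 47 = 150*(18 - 4) - 47 = 150*14 - 47 = 2100 - 47 = 2053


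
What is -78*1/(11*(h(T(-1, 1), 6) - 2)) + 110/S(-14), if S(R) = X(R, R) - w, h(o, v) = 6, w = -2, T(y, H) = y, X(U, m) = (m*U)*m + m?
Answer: -13738/7579 ≈ -1.8126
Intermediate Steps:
X(U, m) = m + U*m² (X(U, m) = (U*m)*m + m = U*m² + m = m + U*m²)
S(R) = 2 + R*(1 + R²) (S(R) = R*(1 + R*R) - 1*(-2) = R*(1 + R²) + 2 = 2 + R*(1 + R²))
-78*1/(11*(h(T(-1, 1), 6) - 2)) + 110/S(-14) = -78*1/(11*(6 - 2)) + 110/(2 - 14 + (-14)³) = -78/(4*11) + 110/(2 - 14 - 2744) = -78/44 + 110/(-2756) = -78*1/44 + 110*(-1/2756) = -39/22 - 55/1378 = -13738/7579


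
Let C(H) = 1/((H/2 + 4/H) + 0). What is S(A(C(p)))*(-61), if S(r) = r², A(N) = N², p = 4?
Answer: -61/81 ≈ -0.75309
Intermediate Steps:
C(H) = 1/(H/2 + 4/H) (C(H) = 1/((H*(½) + 4/H) + 0) = 1/((H/2 + 4/H) + 0) = 1/(H/2 + 4/H))
S(A(C(p)))*(-61) = ((2*4/(8 + 4²))²)²*(-61) = ((2*4/(8 + 16))²)²*(-61) = ((2*4/24)²)²*(-61) = ((2*4*(1/24))²)²*(-61) = ((⅓)²)²*(-61) = (⅑)²*(-61) = (1/81)*(-61) = -61/81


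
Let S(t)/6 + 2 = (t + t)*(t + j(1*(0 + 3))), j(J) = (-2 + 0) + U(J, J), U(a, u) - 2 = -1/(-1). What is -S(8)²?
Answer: -725904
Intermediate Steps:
U(a, u) = 3 (U(a, u) = 2 - 1/(-1) = 2 - 1*(-1) = 2 + 1 = 3)
j(J) = 1 (j(J) = (-2 + 0) + 3 = -2 + 3 = 1)
S(t) = -12 + 12*t*(1 + t) (S(t) = -12 + 6*((t + t)*(t + 1)) = -12 + 6*((2*t)*(1 + t)) = -12 + 6*(2*t*(1 + t)) = -12 + 12*t*(1 + t))
-S(8)² = -(-12 + 12*8 + 12*8²)² = -(-12 + 96 + 12*64)² = -(-12 + 96 + 768)² = -1*852² = -1*725904 = -725904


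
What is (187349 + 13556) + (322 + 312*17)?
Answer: 206531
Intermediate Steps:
(187349 + 13556) + (322 + 312*17) = 200905 + (322 + 5304) = 200905 + 5626 = 206531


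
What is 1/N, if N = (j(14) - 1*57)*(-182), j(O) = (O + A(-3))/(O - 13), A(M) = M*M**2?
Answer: 1/12740 ≈ 7.8493e-5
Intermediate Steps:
A(M) = M**3
j(O) = (-27 + O)/(-13 + O) (j(O) = (O + (-3)**3)/(O - 13) = (O - 27)/(-13 + O) = (-27 + O)/(-13 + O))
N = 12740 (N = ((-27 + 14)/(-13 + 14) - 1*57)*(-182) = (-13/1 - 57)*(-182) = (1*(-13) - 57)*(-182) = (-13 - 57)*(-182) = -70*(-182) = 12740)
1/N = 1/12740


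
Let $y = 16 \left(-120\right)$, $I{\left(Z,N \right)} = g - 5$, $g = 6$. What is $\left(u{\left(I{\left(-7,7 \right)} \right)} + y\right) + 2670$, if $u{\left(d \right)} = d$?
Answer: $751$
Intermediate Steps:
$I{\left(Z,N \right)} = 1$ ($I{\left(Z,N \right)} = 6 - 5 = 1$)
$y = -1920$
$\left(u{\left(I{\left(-7,7 \right)} \right)} + y\right) + 2670 = \left(1 - 1920\right) + 2670 = -1919 + 2670 = 751$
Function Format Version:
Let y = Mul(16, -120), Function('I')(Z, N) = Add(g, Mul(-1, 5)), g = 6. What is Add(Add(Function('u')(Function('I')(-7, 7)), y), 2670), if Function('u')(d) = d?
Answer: 751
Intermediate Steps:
Function('I')(Z, N) = 1 (Function('I')(Z, N) = Add(6, Mul(-1, 5)) = Add(6, -5) = 1)
y = -1920
Add(Add(Function('u')(Function('I')(-7, 7)), y), 2670) = Add(Add(1, -1920), 2670) = Add(-1919, 2670) = 751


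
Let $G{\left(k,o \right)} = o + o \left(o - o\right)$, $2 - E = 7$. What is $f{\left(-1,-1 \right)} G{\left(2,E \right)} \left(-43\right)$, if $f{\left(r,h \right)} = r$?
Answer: $-215$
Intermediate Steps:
$E = -5$ ($E = 2 - 7 = -5$)
$G{\left(k,o \right)} = o$ ($G{\left(k,o \right)} = o + o 0 = o + 0 = o$)
$f{\left(-1,-1 \right)} G{\left(2,E \right)} \left(-43\right) = \left(-1\right) \left(-5\right) \left(-43\right) = 5 \left(-43\right) = -215$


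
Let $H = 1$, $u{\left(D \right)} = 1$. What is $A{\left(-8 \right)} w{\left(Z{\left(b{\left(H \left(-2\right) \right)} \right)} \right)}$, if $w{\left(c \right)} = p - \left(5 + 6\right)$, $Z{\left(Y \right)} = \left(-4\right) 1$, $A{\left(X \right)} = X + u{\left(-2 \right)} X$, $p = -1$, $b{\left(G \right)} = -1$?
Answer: $192$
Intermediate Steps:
$A{\left(X \right)} = 2 X$ ($A{\left(X \right)} = X + 1 X = X + X = 2 X$)
$Z{\left(Y \right)} = -4$
$w{\left(c \right)} = -12$ ($w{\left(c \right)} = -1 - \left(5 + 6\right) = -1 - 11 = -12$)
$A{\left(-8 \right)} w{\left(Z{\left(b{\left(H \left(-2\right) \right)} \right)} \right)} = 2 \left(-8\right) \left(-12\right) = \left(-16\right) \left(-12\right) = 192$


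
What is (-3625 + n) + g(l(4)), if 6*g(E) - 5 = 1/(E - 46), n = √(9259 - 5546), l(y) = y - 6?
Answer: -1043761/288 + √3713 ≈ -3563.2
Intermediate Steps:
l(y) = -6 + y
n = √3713 ≈ 60.934
g(E) = ⅚ + 1/(6*(-46 + E)) (g(E) = ⅚ + 1/(6*(E - 46)) = ⅚ + 1/(6*(-46 + E)))
(-3625 + n) + g(l(4)) = (-3625 + √3713) + (-229 + 5*(-6 + 4))/(6*(-46 + (-6 + 4))) = (-3625 + √3713) + (-229 + 5*(-2))/(6*(-46 - 2)) = (-3625 + √3713) + (⅙)*(-229 - 10)/(-48) = (-3625 + √3713) + (⅙)*(-1/48)*(-239) = (-3625 + √3713) + 239/288 = -1043761/288 + √3713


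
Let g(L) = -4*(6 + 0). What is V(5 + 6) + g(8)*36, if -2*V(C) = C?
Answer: -1739/2 ≈ -869.50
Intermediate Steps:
g(L) = -24 (g(L) = -4*6 = -24)
V(C) = -C/2
V(5 + 6) + g(8)*36 = -(5 + 6)/2 - 24*36 = -½*11 - 864 = -11/2 - 864 = -1739/2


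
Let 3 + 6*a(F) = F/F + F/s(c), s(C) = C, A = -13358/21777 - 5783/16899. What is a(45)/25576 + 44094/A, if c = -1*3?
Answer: -830044115067965611/17988789214416 ≈ -46142.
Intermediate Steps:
c = -3
A = -117224411/122669841 (A = -13358*1/21777 - 5783*1/16899 = -13358/21777 - 5783/16899 = -117224411/122669841 ≈ -0.95561)
a(F) = -1/3 - F/18 (a(F) = -1/2 + (F/F + F/(-3))/6 = -1/2 + (1 + F*(-1/3))/6 = -1/2 + (1 - F/3)/6 = -1/2 + (1/6 - F/18) = -1/3 - F/18)
a(45)/25576 + 44094/A = (-1/3 - 1/18*45)/25576 + 44094/(-117224411/122669841) = (-1/3 - 5/2)*(1/25576) + 44094*(-122669841/117224411) = -17/6*1/25576 - 5409003969054/117224411 = -17/153456 - 5409003969054/117224411 = -830044115067965611/17988789214416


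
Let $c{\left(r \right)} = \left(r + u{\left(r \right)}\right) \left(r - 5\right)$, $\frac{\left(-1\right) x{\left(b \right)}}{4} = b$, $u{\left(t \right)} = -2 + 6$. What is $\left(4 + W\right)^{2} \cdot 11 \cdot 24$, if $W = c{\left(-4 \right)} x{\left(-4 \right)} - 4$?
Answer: $0$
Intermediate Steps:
$u{\left(t \right)} = 4$
$x{\left(b \right)} = - 4 b$
$c{\left(r \right)} = \left(-5 + r\right) \left(4 + r\right)$ ($c{\left(r \right)} = \left(r + 4\right) \left(r - 5\right) = \left(4 + r\right) \left(-5 + r\right) = \left(-5 + r\right) \left(4 + r\right)$)
$W = -4$ ($W = \left(-20 + \left(-4\right)^{2} - -4\right) \left(\left(-4\right) \left(-4\right)\right) - 4 = \left(-20 + 16 + 4\right) 16 - 4 = 0 \cdot 16 - 4 = 0 - 4 = -4$)
$\left(4 + W\right)^{2} \cdot 11 \cdot 24 = \left(4 - 4\right)^{2} \cdot 11 \cdot 24 = 0^{2} \cdot 11 \cdot 24 = 0 \cdot 11 \cdot 24 = 0 \cdot 24 = 0$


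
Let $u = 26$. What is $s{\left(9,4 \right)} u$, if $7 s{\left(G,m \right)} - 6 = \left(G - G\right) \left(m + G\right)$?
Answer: $\frac{156}{7} \approx 22.286$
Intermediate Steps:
$s{\left(G,m \right)} = \frac{6}{7}$ ($s{\left(G,m \right)} = \frac{6}{7} + \frac{\left(G - G\right) \left(m + G\right)}{7} = \frac{6}{7} + \frac{0 \left(G + m\right)}{7} = \frac{6}{7} + \frac{1}{7} \cdot 0 = \frac{6}{7} + 0 = \frac{6}{7}$)
$s{\left(9,4 \right)} u = \frac{6}{7} \cdot 26 = \frac{156}{7}$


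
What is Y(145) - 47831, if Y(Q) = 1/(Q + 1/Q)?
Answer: -1005694461/21026 ≈ -47831.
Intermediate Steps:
Y(145) - 47831 = 145/(1 + 145**2) - 47831 = 145/(1 + 21025) - 47831 = 145/21026 - 47831 = -1005694461/21026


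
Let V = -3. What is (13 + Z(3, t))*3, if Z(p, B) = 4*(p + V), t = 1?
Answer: 39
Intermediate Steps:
Z(p, B) = -12 + 4*p (Z(p, B) = 4*(p - 3) = 4*(-3 + p) = -12 + 4*p)
(13 + Z(3, t))*3 = (13 + (-12 + 4*3))*3 = (13 + (-12 + 12))*3 = (13 + 0)*3 = 13*3 = 39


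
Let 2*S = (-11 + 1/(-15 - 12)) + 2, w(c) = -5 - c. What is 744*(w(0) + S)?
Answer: -63736/9 ≈ -7081.8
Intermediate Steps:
S = -122/27 (S = ((-11 + 1/(-15 - 12)) + 2)/2 = ((-11 + 1/(-27)) + 2)/2 = ((-11 - 1/27) + 2)/2 = (-298/27 + 2)/2 = (½)*(-244/27) = -122/27 ≈ -4.5185)
744*(w(0) + S) = 744*((-5 - 1*0) - 122/27) = 744*((-5 + 0) - 122/27) = 744*(-5 - 122/27) = 744*(-257/27) = -63736/9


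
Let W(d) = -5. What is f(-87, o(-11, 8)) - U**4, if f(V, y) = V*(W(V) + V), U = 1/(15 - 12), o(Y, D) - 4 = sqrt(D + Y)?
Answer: 648323/81 ≈ 8004.0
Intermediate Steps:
o(Y, D) = 4 + sqrt(D + Y)
U = 1/3 ≈ 0.33333
f(V, y) = V*(-5 + V)
f(-87, o(-11, 8)) - U**4 = -87*(-5 - 87) - (1/3)**4 = -87*(-92) - 1*1/81 = 8004 - 1/81 = 648323/81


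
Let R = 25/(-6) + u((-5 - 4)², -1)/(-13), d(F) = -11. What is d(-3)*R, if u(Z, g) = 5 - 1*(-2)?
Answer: 4037/78 ≈ 51.756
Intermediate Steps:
u(Z, g) = 7 (u(Z, g) = 5 + 2 = 7)
R = -367/78 (R = 25/(-6) + 7/(-13) = 25*(-⅙) + 7*(-1/13) = -25/6 - 7/13 = -367/78 ≈ -4.7051)
d(-3)*R = -11*(-367/78) = 4037/78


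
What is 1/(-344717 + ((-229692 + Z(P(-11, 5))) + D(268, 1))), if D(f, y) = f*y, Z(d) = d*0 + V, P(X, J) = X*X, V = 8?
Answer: -1/574133 ≈ -1.7418e-6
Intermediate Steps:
P(X, J) = X**2
Z(d) = 8 (Z(d) = d*0 + 8 = 0 + 8 = 8)
1/(-344717 + ((-229692 + Z(P(-11, 5))) + D(268, 1))) = 1/(-344717 + ((-229692 + 8) + 268*1)) = 1/(-344717 + (-229684 + 268)) = 1/(-344717 - 229416) = 1/(-574133) = -1/574133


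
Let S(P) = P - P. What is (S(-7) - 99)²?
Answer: 9801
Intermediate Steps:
S(P) = 0
(S(-7) - 99)² = (0 - 99)² = (-99)² = 9801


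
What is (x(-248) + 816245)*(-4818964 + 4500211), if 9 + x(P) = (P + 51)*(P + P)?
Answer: -291323666844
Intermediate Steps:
x(P) = -9 + 2*P*(51 + P) (x(P) = -9 + (P + 51)*(P + P) = -9 + (51 + P)*(2*P) = -9 + 2*P*(51 + P))
(x(-248) + 816245)*(-4818964 + 4500211) = ((-9 + 2*(-248)**2 + 102*(-248)) + 816245)*(-4818964 + 4500211) = ((-9 + 2*61504 - 25296) + 816245)*(-318753) = ((-9 + 123008 - 25296) + 816245)*(-318753) = (97703 + 816245)*(-318753) = 913948*(-318753) = -291323666844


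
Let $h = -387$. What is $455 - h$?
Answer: $842$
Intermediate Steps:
$455 - h = 455 - -387 = 455 + 387 = 842$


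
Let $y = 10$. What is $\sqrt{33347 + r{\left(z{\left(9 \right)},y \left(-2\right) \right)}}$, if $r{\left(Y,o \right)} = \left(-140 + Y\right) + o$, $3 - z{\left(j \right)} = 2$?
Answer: $2 \sqrt{8297} \approx 182.18$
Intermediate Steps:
$z{\left(j \right)} = 1$ ($z{\left(j \right)} = 3 - 2 = 1$)
$r{\left(Y,o \right)} = -140 + Y + o$
$\sqrt{33347 + r{\left(z{\left(9 \right)},y \left(-2\right) \right)}} = \sqrt{33347 + \left(-140 + 1 + 10 \left(-2\right)\right)} = \sqrt{33347 - 159} = \sqrt{33188} = 2 \sqrt{8297}$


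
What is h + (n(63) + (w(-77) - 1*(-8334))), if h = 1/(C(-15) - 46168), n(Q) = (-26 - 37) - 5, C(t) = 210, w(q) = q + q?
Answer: 372811295/45958 ≈ 8112.0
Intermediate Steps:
w(q) = 2*q
n(Q) = -68 (n(Q) = -63 - 5 = -68)
h = -1/45958 (h = 1/(210 - 46168) = 1/(-45958) = -1/45958 ≈ -2.1759e-5)
h + (n(63) + (w(-77) - 1*(-8334))) = -1/45958 + (-68 + (2*(-77) - 1*(-8334))) = -1/45958 + (-68 + (-154 + 8334)) = -1/45958 + (-68 + 8180) = -1/45958 + 8112 = 372811295/45958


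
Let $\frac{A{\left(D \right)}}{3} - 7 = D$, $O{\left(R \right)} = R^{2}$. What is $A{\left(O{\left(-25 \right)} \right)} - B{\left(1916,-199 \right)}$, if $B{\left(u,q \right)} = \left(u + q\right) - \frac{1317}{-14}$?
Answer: $\frac{1189}{14} \approx 84.929$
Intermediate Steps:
$A{\left(D \right)} = 21 + 3 D$
$B{\left(u,q \right)} = \frac{1317}{14} + q + u$ ($B{\left(u,q \right)} = \left(q + u\right) - - \frac{1317}{14} = \left(q + u\right) + \frac{1317}{14} = \frac{1317}{14} + q + u$)
$A{\left(O{\left(-25 \right)} \right)} - B{\left(1916,-199 \right)} = \left(21 + 3 \left(-25\right)^{2}\right) - \left(\frac{1317}{14} - 199 + 1916\right) = \left(21 + 3 \cdot 625\right) - \frac{25355}{14} = \left(21 + 1875\right) - \frac{25355}{14} = 1896 - \frac{25355}{14} = \frac{1189}{14}$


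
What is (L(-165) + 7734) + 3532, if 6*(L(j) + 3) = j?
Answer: 22471/2 ≈ 11236.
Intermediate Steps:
L(j) = -3 + j/6
(L(-165) + 7734) + 3532 = ((-3 + (⅙)*(-165)) + 7734) + 3532 = ((-3 - 55/2) + 7734) + 3532 = (-61/2 + 7734) + 3532 = 15407/2 + 3532 = 22471/2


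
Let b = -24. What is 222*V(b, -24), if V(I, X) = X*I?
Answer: 127872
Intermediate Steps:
V(I, X) = I*X
222*V(b, -24) = 222*(-24*(-24)) = 222*576 = 127872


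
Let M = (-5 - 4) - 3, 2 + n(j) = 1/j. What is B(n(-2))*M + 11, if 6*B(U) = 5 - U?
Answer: -4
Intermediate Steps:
n(j) = -2 + 1/j
B(U) = 5/6 - U/6 (B(U) = (5 - U)/6 = 5/6 - U/6)
M = -12 (M = -9 - 3 = -12)
B(n(-2))*M + 11 = (5/6 - (-2 + 1/(-2))/6)*(-12) + 11 = (5/6 - (-2 - 1/2)/6)*(-12) + 11 = (5/6 - 1/6*(-5/2))*(-12) + 11 = (5/6 + 5/12)*(-12) + 11 = (5/4)*(-12) + 11 = -15 + 11 = -4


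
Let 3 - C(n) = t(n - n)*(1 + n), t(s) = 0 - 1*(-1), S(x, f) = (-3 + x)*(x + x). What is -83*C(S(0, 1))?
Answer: -166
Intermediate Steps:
S(x, f) = 2*x*(-3 + x) (S(x, f) = (-3 + x)*(2*x) = 2*x*(-3 + x))
t(s) = 1 (t(s) = 0 + 1 = 1)
C(n) = 2 - n (C(n) = 3 - (1 + n) = 3 + (-1 - n) = 2 - n)
-83*C(S(0, 1)) = -83*(2 - 2*0*(-3 + 0)) = -83*(2 - 2*0*(-3)) = -83*(2 - 1*0) = -83*(2 + 0) = -83*2 = -166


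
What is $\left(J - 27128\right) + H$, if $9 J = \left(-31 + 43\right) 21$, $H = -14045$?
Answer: $-41145$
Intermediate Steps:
$J = 28$ ($J = \frac{\left(-31 + 43\right) 21}{9} = \frac{12 \cdot 21}{9} = \frac{1}{9} \cdot 252 = 28$)
$\left(J - 27128\right) + H = \left(28 - 27128\right) - 14045 = -27100 - 14045 = -41145$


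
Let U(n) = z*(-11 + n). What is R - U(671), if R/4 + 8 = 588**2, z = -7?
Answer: 1387564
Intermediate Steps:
R = 1382944 (R = -32 + 4*588**2 = -32 + 4*345744 = -32 + 1382976 = 1382944)
U(n) = 77 - 7*n (U(n) = -7*(-11 + n) = 77 - 7*n)
R - U(671) = 1382944 - (77 - 7*671) = 1382944 - (77 - 4697) = 1382944 - 1*(-4620) = 1382944 + 4620 = 1387564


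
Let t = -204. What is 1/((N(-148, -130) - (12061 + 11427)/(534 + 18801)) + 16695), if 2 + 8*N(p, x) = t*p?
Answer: 77340/1582959173 ≈ 4.8858e-5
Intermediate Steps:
N(p, x) = -1/4 - 51*p/2 (N(p, x) = -1/4 + (-204*p)/8 = -1/4 - 51*p/2)
1/((N(-148, -130) - (12061 + 11427)/(534 + 18801)) + 16695) = 1/(((-1/4 - 51/2*(-148)) - (12061 + 11427)/(534 + 18801)) + 16695) = 1/(((-1/4 + 3774) - 23488/19335) + 16695) = 1/((15095/4 - 23488/19335) + 16695) = 1/(291767873/77340 + 16695) = 1/(1582959173/77340) = 77340/1582959173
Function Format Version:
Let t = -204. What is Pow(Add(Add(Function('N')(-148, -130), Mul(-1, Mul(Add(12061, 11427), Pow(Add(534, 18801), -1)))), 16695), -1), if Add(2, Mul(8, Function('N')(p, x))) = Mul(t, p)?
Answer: Rational(77340, 1582959173) ≈ 4.8858e-5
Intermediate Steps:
Function('N')(p, x) = Add(Rational(-1, 4), Mul(Rational(-51, 2), p)) (Function('N')(p, x) = Add(Rational(-1, 4), Mul(Rational(1, 8), Mul(-204, p))) = Add(Rational(-1, 4), Mul(Rational(-51, 2), p)))
Pow(Add(Add(Function('N')(-148, -130), Mul(-1, Mul(Add(12061, 11427), Pow(Add(534, 18801), -1)))), 16695), -1) = Pow(Add(Add(Add(Rational(-1, 4), Mul(Rational(-51, 2), -148)), Mul(-1, Mul(Add(12061, 11427), Pow(Add(534, 18801), -1)))), 16695), -1) = Pow(Add(Add(Add(Rational(-1, 4), 3774), Mul(-1, Mul(23488, Pow(19335, -1)))), 16695), -1) = Pow(Add(Add(Rational(15095, 4), Mul(-1, Mul(23488, Rational(1, 19335)))), 16695), -1) = Pow(Add(Add(Rational(15095, 4), Mul(-1, Rational(23488, 19335))), 16695), -1) = Pow(Add(Add(Rational(15095, 4), Rational(-23488, 19335)), 16695), -1) = Pow(Add(Rational(291767873, 77340), 16695), -1) = Pow(Rational(1582959173, 77340), -1) = Rational(77340, 1582959173)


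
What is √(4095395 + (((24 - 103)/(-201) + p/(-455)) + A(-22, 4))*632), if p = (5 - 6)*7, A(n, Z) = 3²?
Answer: √700075244124555/13065 ≈ 2025.2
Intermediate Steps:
A(n, Z) = 9
p = -7 (p = -1*7 = -7)
√(4095395 + (((24 - 103)/(-201) + p/(-455)) + A(-22, 4))*632) = √(4095395 + (((24 - 103)/(-201) - 7/(-455)) + 9)*632) = √(4095395 + ((-79*(-1/201) - 7*(-1/455)) + 9)*632) = √(4095395 + ((79/201 + 1/65) + 9)*632) = √(4095395 + (5336/13065 + 9)*632) = √(4095395 + (122921/13065)*632) = √(4095395 + 77686072/13065) = √(53584021747/13065) = √700075244124555/13065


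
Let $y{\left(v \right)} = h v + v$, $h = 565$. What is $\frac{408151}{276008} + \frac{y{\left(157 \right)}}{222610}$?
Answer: $\frac{57692558503}{30721070440} \approx 1.8779$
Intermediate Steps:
$y{\left(v \right)} = 566 v$ ($y{\left(v \right)} = 565 v + v = 566 v$)
$\frac{408151}{276008} + \frac{y{\left(157 \right)}}{222610} = \frac{408151}{276008} + \frac{566 \cdot 157}{222610} = 408151 \cdot \frac{1}{276008} + 88862 \cdot \frac{1}{222610} = \frac{408151}{276008} + \frac{44431}{111305} = \frac{57692558503}{30721070440}$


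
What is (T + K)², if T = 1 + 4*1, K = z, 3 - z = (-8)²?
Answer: 3136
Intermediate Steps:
z = -61 (z = 3 - 1*(-8)² = 3 - 1*64 = 3 - 64 = -61)
K = -61
T = 5 (T = 1 + 4 = 5)
(T + K)² = (5 - 61)² = (-56)² = 3136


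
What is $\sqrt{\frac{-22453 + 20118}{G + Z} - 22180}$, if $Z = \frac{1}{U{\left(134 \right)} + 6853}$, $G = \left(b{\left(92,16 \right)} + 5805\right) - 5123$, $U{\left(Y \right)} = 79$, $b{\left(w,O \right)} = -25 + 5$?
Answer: $\frac{4 i \sqrt{1167895231462943}}{917797} \approx 148.94 i$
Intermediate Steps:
$b{\left(w,O \right)} = -20$
$G = 662$ ($G = \left(-20 + 5805\right) - 5123 = 5785 - 5123 = 662$)
$Z = \frac{1}{6932}$ ($Z = \frac{1}{79 + 6853} = \frac{1}{6932} \approx 0.00014426$)
$\sqrt{\frac{-22453 + 20118}{G + Z} - 22180} = \sqrt{\frac{-22453 + 20118}{662 + \frac{1}{6932}} - 22180} = \sqrt{- \frac{2335}{\frac{4588985}{6932}} - 22180} = \sqrt{\left(-2335\right) \frac{6932}{4588985} - 22180} = \sqrt{- \frac{3237244}{917797} - 22180} = \sqrt{- \frac{20359974704}{917797}} = \frac{4 i \sqrt{1167895231462943}}{917797}$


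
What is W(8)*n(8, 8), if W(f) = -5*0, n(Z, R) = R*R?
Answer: 0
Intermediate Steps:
n(Z, R) = R**2
W(f) = 0
W(8)*n(8, 8) = 0*8**2 = 0*64 = 0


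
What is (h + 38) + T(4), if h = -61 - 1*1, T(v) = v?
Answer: -20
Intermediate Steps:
h = -62 (h = -61 - 1 = -62)
(h + 38) + T(4) = (-62 + 38) + 4 = -24 + 4 = -20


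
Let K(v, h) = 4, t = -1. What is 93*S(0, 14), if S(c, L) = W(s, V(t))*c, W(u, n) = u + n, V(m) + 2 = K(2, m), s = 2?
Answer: 0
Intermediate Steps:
V(m) = 2 (V(m) = -2 + 4 = 2)
W(u, n) = n + u
S(c, L) = 4*c (S(c, L) = (2 + 2)*c = 4*c)
93*S(0, 14) = 93*(4*0) = 93*0 = 0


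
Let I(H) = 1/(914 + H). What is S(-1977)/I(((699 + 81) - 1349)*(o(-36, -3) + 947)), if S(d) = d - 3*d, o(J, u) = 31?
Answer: -2196715872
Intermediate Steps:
S(d) = -2*d
S(-1977)/I(((699 + 81) - 1349)*(o(-36, -3) + 947)) = (-2*(-1977))/(1/(914 + ((699 + 81) - 1349)*(31 + 947))) = 3954/(1/(914 + (780 - 1349)*978)) = 3954/(1/(914 - 569*978)) = 3954/(1/(914 - 556482)) = 3954/(1/(-555568)) = 3954/(-1/555568) = 3954*(-555568) = -2196715872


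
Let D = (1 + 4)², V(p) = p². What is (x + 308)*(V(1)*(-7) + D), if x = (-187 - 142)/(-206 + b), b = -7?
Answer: 395598/71 ≈ 5571.8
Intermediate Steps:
D = 25 (D = 5² = 25)
x = 329/213 (x = (-187 - 142)/(-206 - 7) = -329/(-213) = -329*(-1/213) = 329/213 ≈ 1.5446)
(x + 308)*(V(1)*(-7) + D) = (329/213 + 308)*(1²*(-7) + 25) = 65933*(1*(-7) + 25)/213 = 65933*(-7 + 25)/213 = (65933/213)*18 = 395598/71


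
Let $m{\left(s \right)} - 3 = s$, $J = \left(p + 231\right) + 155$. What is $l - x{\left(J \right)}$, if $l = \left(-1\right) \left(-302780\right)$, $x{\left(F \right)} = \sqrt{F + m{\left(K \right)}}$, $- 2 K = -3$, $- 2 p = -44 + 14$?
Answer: $302780 - \frac{\sqrt{1622}}{2} \approx 3.0276 \cdot 10^{5}$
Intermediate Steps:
$p = 15$ ($p = - \frac{-44 + 14}{2} = \left(- \frac{1}{2}\right) \left(-30\right) = 15$)
$K = \frac{3}{2}$ ($K = \left(- \frac{1}{2}\right) \left(-3\right) = \frac{3}{2} \approx 1.5$)
$J = 401$ ($J = \left(15 + 231\right) + 155 = 246 + 155 = 401$)
$m{\left(s \right)} = 3 + s$
$x{\left(F \right)} = \sqrt{\frac{9}{2} + F}$ ($x{\left(F \right)} = \sqrt{F + \left(3 + \frac{3}{2}\right)} = \sqrt{F + \frac{9}{2}} = \sqrt{\frac{9}{2} + F}$)
$l = 302780$
$l - x{\left(J \right)} = 302780 - \frac{\sqrt{18 + 4 \cdot 401}}{2} = 302780 - \frac{\sqrt{18 + 1604}}{2} = 302780 - \frac{\sqrt{1622}}{2}$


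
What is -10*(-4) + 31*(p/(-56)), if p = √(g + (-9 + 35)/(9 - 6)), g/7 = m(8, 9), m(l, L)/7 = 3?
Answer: 40 - 31*√1401/168 ≈ 33.093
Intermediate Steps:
m(l, L) = 21 (m(l, L) = 7*3 = 21)
g = 147 (g = 7*21 = 147)
p = √1401/3 (p = √(147 + (-9 + 35)/(9 - 6)) = √(147 + 26/3) = √(467/3) = √1401/3 ≈ 12.477)
-10*(-4) + 31*(p/(-56)) = -10*(-4) + 31*((√1401/3)/(-56)) = 40 + 31*((√1401/3)*(-1/56)) = 40 + 31*(-√1401/168) = 40 - 31*√1401/168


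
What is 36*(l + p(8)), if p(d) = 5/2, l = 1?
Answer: 126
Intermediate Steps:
p(d) = 5/2 (p(d) = 5*(1/2) = 5/2)
36*(l + p(8)) = 36*(1 + 5/2) = 36*(7/2) = 126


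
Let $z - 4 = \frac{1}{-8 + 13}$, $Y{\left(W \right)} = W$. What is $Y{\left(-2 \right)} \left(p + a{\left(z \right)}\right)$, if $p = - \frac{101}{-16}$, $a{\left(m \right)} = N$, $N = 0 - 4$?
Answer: $- \frac{37}{8} \approx -4.625$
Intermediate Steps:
$N = -4$
$z = \frac{21}{5}$ ($z = 4 + \frac{1}{-8 + 13} = 4 + \frac{1}{5} = \frac{21}{5} \approx 4.2$)
$a{\left(m \right)} = -4$
$p = \frac{101}{16}$ ($p = \left(-101\right) \left(- \frac{1}{16}\right) = \frac{101}{16} \approx 6.3125$)
$Y{\left(-2 \right)} \left(p + a{\left(z \right)}\right) = - 2 \left(\frac{101}{16} - 4\right) = \left(-2\right) \frac{37}{16} = - \frac{37}{8}$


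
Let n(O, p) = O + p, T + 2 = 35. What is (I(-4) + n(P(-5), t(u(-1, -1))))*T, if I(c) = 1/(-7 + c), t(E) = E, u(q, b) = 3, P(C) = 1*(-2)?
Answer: 30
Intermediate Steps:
P(C) = -2
T = 33 (T = -2 + 35 = 33)
(I(-4) + n(P(-5), t(u(-1, -1))))*T = (1/(-7 - 4) + (-2 + 3))*33 = (1/(-11) + 1)*33 = (-1/11 + 1)*33 = (10/11)*33 = 30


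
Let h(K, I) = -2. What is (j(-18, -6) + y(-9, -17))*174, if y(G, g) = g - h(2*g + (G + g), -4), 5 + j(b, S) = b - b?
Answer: -3480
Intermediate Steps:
j(b, S) = -5 (j(b, S) = -5 + (b - b) = -5 + 0 = -5)
y(G, g) = 2 + g (y(G, g) = g - 1*(-2) = g + 2 = 2 + g)
(j(-18, -6) + y(-9, -17))*174 = (-5 + (2 - 17))*174 = (-5 - 15)*174 = -20*174 = -3480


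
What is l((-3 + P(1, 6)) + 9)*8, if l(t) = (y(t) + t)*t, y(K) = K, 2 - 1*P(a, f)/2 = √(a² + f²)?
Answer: 3968 - 640*√37 ≈ 75.032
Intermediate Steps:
P(a, f) = 4 - 2*√(a² + f²)
l(t) = 2*t² (l(t) = (t + t)*t = (2*t)*t = 2*t²)
l((-3 + P(1, 6)) + 9)*8 = (2*((-3 + (4 - 2*√(1² + 6²))) + 9)²)*8 = (2*((-3 + (4 - 2*√(1 + 36))) + 9)²)*8 = (2*((-3 + (4 - 2*√37)) + 9)²)*8 = (2*((1 - 2*√37) + 9)²)*8 = (2*(10 - 2*√37)²)*8 = 16*(10 - 2*√37)²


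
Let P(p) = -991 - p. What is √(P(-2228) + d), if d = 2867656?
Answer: √2868893 ≈ 1693.8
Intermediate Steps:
√(P(-2228) + d) = √((-991 - 1*(-2228)) + 2867656) = √((-991 + 2228) + 2867656) = √(1237 + 2867656) = √2868893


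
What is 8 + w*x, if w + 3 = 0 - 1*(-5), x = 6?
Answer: 20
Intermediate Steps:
w = 2 (w = -3 + (0 - 1*(-5)) = -3 + (0 + 5) = -3 + 5 = 2)
8 + w*x = 8 + 2*6 = 8 + 12 = 20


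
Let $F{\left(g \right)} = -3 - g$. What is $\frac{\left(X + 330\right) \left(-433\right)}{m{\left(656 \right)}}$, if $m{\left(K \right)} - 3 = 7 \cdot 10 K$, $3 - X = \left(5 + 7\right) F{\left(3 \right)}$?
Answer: $- \frac{175365}{45923} \approx -3.8187$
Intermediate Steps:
$X = 75$ ($X = 3 - \left(5 + 7\right) \left(-3 - 3\right) = 3 - 12 \left(-3 - 3\right) = 3 - 12 \left(-6\right) = 3 - -72 = 3 + 72 = 75$)
$m{\left(K \right)} = 3 + 70 K$ ($m{\left(K \right)} = 3 + 7 \cdot 10 K = 3 + 70 K$)
$\frac{\left(X + 330\right) \left(-433\right)}{m{\left(656 \right)}} = \frac{\left(75 + 330\right) \left(-433\right)}{3 + 70 \cdot 656} = \frac{405 \left(-433\right)}{3 + 45920} = - \frac{175365}{45923}$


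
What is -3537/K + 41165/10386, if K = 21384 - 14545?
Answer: 244792153/71029854 ≈ 3.4463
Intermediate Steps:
K = 6839
-3537/K + 41165/10386 = -3537/6839 + 41165/10386 = 244792153/71029854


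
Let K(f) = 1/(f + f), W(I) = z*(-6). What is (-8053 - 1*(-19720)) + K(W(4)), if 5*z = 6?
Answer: 840019/72 ≈ 11667.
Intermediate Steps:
z = 6/5 (z = (⅕)*6 = 6/5 ≈ 1.2000)
W(I) = -36/5 (W(I) = (6/5)*(-6) = -36/5)
K(f) = 1/(2*f)
(-8053 - 1*(-19720)) + K(W(4)) = (-8053 - 1*(-19720)) + 1/(2*(-36/5)) = (-8053 + 19720) + (½)*(-5/36) = 11667 - 5/72 = 840019/72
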